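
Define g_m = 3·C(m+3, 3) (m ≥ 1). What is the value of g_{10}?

C(13, 3) = 286, so g_{10} = 858.

858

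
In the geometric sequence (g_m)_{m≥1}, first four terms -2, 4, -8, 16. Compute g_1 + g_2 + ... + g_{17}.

-87382

Common ratio r = -2.
g_m = (-2)·(-2)^(m-1).
S = (-2)·((-2)^17 - 1)/(-2 - 1) = (-2)·(-131072 - 1)/(-3) = -87382.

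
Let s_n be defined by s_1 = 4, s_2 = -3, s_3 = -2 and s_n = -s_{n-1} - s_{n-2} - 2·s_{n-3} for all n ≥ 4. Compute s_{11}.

15

Applying the relation repeatedly:
s_4 = -3, s_5 = 11, s_6 = -4, s_7 = -1, s_8 = -17, s_9 = 26, s_{10} = -7, s_{11} = 15.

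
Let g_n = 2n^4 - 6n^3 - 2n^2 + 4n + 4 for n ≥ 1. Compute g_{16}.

106052

g_{16} = 2·16^4 - 6·16^3 - 2·16^2 + 4·16 + 4 = 106052.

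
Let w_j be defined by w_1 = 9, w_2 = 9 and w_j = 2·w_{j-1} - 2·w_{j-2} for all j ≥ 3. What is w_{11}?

Iterate the recurrence:
w_3 = 0;  w_4 = -18;  w_5 = -36;  w_6 = -36;  w_7 = 0;  w_8 = 72;  w_9 = 144;  w_{10} = 144;  w_{11} = 0.

0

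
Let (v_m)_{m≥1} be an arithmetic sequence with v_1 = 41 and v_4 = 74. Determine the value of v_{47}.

Common difference d = (74 - 41) / (4 - 1) = 11.
v_m = 41 + (m - 1)·11.
v_{47} = 41 + 46·11 = 547.

547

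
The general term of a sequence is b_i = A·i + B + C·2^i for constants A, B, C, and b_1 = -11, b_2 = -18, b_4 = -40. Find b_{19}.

-524387

Write the equations: A + B + 2C = -11; 2A + B + 4C = -18; 4A + B + 16C = -40.
Subtracting the first from the second: A + 2C = -7.
Subtracting the second from the third: 2A + 12C = -22.
Solving: C = -1, A = -5, then B = -4.
So b_i = -5·i + (-4) + (-1)·2^i; at i=19 this is -524387.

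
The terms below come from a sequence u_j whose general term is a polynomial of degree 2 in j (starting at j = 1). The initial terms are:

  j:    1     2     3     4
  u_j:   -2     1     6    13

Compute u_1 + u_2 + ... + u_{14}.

973

1st diffs: 3, 5, 7.
2nd diffs: 2, 2 (constant).
Newton forward-difference form: u_j = -2 + 3·C(j-1,1) + 2·C(j-1,2).
Continuing: …, 22, 33, 46, 61, …, u_{14} = 193.
Summing j = 1..14 (14 terms) gives 973.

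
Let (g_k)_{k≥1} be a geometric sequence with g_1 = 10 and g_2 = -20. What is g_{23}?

Common ratio r = -2.
g_k = 10·(-2)^(k-1).
g_{23} = 10·(-2)^22 = 41943040.

41943040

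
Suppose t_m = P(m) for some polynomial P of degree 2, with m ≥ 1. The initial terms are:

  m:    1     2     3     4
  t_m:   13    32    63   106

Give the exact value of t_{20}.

1st diffs: 19, 31, 43.
2nd diffs: 12, 12 (constant).
Newton forward-difference form: t_m = 13 + 19·C(m-1,1) + 12·C(m-1,2).
At m = 20: m-1 = 19, so t_{20} = 13 + 361 + 2052 = 2426.

2426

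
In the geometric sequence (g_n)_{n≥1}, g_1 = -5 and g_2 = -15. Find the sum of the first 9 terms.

Common ratio r = 3.
g_n = (-5)·3^(n-1).
S = (-5)·(3^9 - 1)/(3 - 1) = (-5)·(19683 - 1)/(2) = -49205.

-49205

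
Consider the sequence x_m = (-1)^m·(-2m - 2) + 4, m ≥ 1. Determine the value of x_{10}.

(-1)^10 = 1; -2m - 2 at m=10 is -22; so x_{10} = -18.

-18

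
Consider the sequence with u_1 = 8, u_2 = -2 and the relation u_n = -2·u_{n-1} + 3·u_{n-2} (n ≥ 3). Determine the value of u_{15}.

u_3 = 28  u_4 = -62  u_5 = 208  …  u_{12} = -442862  u_{13} = 1328608  u_{14} = -3985802  u_{15} = 11957428.
(Characteristic roots are 1 and -3.)

11957428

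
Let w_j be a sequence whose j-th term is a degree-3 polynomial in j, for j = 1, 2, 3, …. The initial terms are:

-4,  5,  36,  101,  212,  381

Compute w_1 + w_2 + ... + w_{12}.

11326

1st diffs: 9, 31, 65, 111, 169.
2nd diffs: 22, 34, 46, 58.
3rd diffs: 12, 12, 12 (constant).
Newton forward-difference form: w_j = -4 + 9·C(j-1,1) + 22·C(j-1,2) + 12·C(j-1,3).
Continuing: …, 620, 941, 1356, 1877, …, w_{12} = 3285.
Summing j = 1..12 (12 terms) gives 11326.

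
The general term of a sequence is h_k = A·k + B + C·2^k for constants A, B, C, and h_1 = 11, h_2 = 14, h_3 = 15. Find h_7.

At k = 1, 2, 3: A + B + 2C = 11; 2A + B + 4C = 14; 3A + B + 8C = 15.
Subtracting the first from the second: A + 2C = 3.
Subtracting the second from the third: A + 4C = 1.
Solving: C = -1, A = 5, then B = 8.
So h_k = 5·k + 8 + (-1)·2^k; at k=7 this is -85.

-85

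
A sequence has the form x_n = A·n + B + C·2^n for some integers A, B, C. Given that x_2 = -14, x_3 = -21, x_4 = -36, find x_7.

-257

Write the equations: 2A + B + 4C = -14; 3A + B + 8C = -21; 4A + B + 16C = -36.
Subtracting the first from the second: A + 4C = -7.
Subtracting the second from the third: A + 8C = -15.
Solving: C = -2, A = 1, then B = -8.
Hence x_7 = 1·7 + (-8) + (-2)·128 = -257.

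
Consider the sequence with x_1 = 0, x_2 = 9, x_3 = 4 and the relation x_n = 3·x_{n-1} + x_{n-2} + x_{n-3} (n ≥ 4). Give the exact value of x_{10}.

33153

Compute successive terms:
x_4 = 21; x_5 = 76; x_6 = 253; x_7 = 856; x_8 = 2897; x_9 = 9800; x_{10} = 33153.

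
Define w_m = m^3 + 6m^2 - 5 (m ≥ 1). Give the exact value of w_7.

632

w_7 = 1·7^3 + 6·7^2 - 5 = 632.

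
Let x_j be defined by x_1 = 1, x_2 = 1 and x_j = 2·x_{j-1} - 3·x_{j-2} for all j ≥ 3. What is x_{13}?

329

Iterate the recurrence:
x_3 = -1, x_4 = -5, x_5 = -7, …, x_{10} = -95, x_{11} = -241, x_{12} = -197, x_{13} = 329.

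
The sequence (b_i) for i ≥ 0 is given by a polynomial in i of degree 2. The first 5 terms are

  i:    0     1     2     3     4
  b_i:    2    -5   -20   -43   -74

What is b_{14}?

-824

1st diffs: -7, -15, -23, -31.
2nd diffs: -8, -8, -8 (constant).
Newton forward-difference form: b_i = 2 + (-7)·C(i,1) + (-8)·C(i,2).
At i = 14: i = 14, so b_{14} = 2 - 98 - 728 = -824.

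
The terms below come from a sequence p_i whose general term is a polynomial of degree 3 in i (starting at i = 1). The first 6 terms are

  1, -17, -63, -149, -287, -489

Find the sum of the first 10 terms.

1st diffs: -18, -46, -86, -138, -202.
2nd diffs: -28, -40, -52, -64.
3rd diffs: -12, -12, -12 (constant).
So p_i = -2i^3 - 2i^2 + 2i + 3.
Continuing: -767, -1133, -1599, -2177.
Summing i = 1..10 (10 terms) gives -6680.

-6680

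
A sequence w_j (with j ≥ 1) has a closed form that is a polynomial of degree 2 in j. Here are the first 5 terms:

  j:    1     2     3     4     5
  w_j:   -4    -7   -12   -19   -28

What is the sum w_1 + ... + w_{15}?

1st diffs: -3, -5, -7, -9.
2nd diffs: -2, -2, -2 (constant).
Newton forward-difference form: w_j = -4 + (-3)·C(j-1,1) + (-2)·C(j-1,2).
Continuing: …, -39, -52, -67, -84, …, w_{15} = -228.
Summing j = 1..15 (15 terms) gives -1285.

-1285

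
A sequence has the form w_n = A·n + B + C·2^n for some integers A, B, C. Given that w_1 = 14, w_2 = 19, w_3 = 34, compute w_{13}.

Write the equations: A + B + 2C = 14; 2A + B + 4C = 19; 3A + B + 8C = 34.
Subtracting the first from the second: A + 2C = 5.
Subtracting the second from the third: A + 4C = 15.
Solving: C = 5, A = -5, then B = 9.
Hence w_{13} = -5·13 + 9 + 5·8192 = 40904.

40904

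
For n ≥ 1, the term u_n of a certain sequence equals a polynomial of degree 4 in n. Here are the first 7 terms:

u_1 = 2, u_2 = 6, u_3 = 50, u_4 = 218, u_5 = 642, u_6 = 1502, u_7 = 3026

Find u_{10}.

14582

1st diffs: 4, 44, 168, 424, 860, 1524.
2nd diffs: 40, 124, 256, 436, 664.
3rd diffs: 84, 132, 180, 228.
4th diffs: 48, 48, 48 (constant).
So u_n = 2n^4 - 6n^3 + 6n^2 - 2n + 2.
Evaluating at n = 10 gives u_{10} = 14582.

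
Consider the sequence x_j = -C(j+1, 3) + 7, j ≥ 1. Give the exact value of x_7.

C(8, 3) = 56, so x_7 = -49.

-49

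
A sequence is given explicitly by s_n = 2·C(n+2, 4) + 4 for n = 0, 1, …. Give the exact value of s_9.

664

C(11, 4) = 330, so s_9 = 664.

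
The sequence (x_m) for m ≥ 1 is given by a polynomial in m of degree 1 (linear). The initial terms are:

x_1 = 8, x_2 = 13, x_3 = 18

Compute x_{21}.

108

1st diffs: 5, 5 (constant).
So x_m = 5m + 3.
Evaluating at m = 21 gives x_{21} = 108.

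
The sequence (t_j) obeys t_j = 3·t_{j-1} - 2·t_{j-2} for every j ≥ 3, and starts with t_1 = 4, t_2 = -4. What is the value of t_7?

-500

Compute successive terms:
t_3 = -20, t_4 = -52, t_5 = -116, t_6 = -244, t_7 = -500.
(Characteristic roots are 2 and 1.)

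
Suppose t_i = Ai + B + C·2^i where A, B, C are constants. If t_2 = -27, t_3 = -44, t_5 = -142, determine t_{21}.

-8388638

At i = 2, 3, 5: 2A + B + 4C = -27; 3A + B + 8C = -44; 5A + B + 32C = -142.
Subtracting the first from the second: A + 4C = -17.
Subtracting the second from the third: 2A + 24C = -98.
Solving: C = -4, A = -1, then B = -9.
So t_i = -1·i + (-9) + (-4)·2^i; at i=21 this is -8388638.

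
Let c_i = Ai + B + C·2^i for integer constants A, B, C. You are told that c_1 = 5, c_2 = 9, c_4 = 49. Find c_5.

109

Write the equations: A + B + 2C = 5; 2A + B + 4C = 9; 4A + B + 16C = 49.
Subtracting the first from the second: A + 2C = 4.
Subtracting the second from the third: 2A + 12C = 40.
Solving: C = 4, A = -4, then B = 1.
Therefore c_5 = -20 + 1 + 4·32 = 109.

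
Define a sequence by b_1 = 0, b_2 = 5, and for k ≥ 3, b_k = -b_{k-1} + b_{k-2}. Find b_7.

Iterate the recurrence:
b_3 = -5, b_4 = 10, b_5 = -15, b_6 = 25, b_7 = -40.

-40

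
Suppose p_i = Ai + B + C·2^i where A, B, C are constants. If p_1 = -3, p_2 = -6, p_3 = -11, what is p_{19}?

At i = 1, 2, 3: A + B + 2C = -3; 2A + B + 4C = -6; 3A + B + 8C = -11.
Subtracting the first from the second: A + 2C = -3.
Subtracting the second from the third: A + 4C = -5.
Solving: C = -1, A = -1, then B = 0.
Therefore p_{19} = -19 + 0 + (-1)·524288 = -524307.

-524307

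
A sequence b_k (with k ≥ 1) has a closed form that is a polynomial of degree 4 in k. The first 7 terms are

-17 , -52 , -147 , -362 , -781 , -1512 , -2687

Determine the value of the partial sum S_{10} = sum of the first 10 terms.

-27593

1st diffs: -35, -95, -215, -419, -731, -1175.
2nd diffs: -60, -120, -204, -312, -444.
3rd diffs: -60, -84, -108, -132.
4th diffs: -24, -24, -24 (constant).
So b_k = -k^4 - 5k^2 - 5k - 6.
Continuing: -4462, -7017, -10556.
Summing k = 1..10 (10 terms) gives -27593.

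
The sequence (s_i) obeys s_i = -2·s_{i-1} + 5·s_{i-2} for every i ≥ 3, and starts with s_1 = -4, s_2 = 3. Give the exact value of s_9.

s_3 = -26;  s_4 = 67;  s_5 = -264;  s_6 = 863;  s_7 = -3046;  s_8 = 10407;  s_9 = -36044.

-36044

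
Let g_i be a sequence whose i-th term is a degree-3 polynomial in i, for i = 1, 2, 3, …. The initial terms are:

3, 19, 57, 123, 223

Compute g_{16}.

5283

1st diffs: 16, 38, 66, 100.
2nd diffs: 22, 28, 34.
3rd diffs: 6, 6 (constant).
Newton forward-difference form: g_i = 3 + 16·C(i-1,1) + 22·C(i-1,2) + 6·C(i-1,3).
At i = 16: i-1 = 15, so g_{16} = 3 + 240 + 2310 + 2730 = 5283.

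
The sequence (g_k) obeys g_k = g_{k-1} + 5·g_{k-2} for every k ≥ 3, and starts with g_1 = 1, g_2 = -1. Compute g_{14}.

106199

g_3 = 4  g_4 = -1  g_5 = 19  …  g_{11} = 5239  g_{12} = 13334  g_{13} = 39529  g_{14} = 106199.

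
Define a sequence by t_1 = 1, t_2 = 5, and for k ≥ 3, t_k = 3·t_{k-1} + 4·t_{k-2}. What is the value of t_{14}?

Step forward from the initial values:
t_3 = 19;  t_4 = 77;  t_5 = 307;  …;  t_{11} = 1258291;  t_{12} = 5033165;  t_{13} = 20132659;  t_{14} = 80530637.
(Characteristic roots are 4 and -1.)

80530637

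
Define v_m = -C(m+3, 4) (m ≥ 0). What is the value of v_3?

-15

C(6, 4) = 15, so v_3 = -15.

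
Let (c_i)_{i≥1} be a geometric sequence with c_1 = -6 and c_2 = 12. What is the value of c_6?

Common ratio r = -2.
c_i = (-6)·(-2)^(i-1).
c_6 = (-6)·(-2)^5 = 192.

192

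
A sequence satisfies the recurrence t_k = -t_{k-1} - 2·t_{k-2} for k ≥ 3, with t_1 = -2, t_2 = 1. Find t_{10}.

-5

Step forward from the initial values:
t_3 = 3  t_4 = -5  t_5 = -1  t_6 = 11  t_7 = -9  t_8 = -13  t_9 = 31  t_{10} = -5.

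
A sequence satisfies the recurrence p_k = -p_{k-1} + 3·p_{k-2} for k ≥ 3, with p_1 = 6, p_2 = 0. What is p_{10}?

-3906

p_3 = 18;  p_4 = -18;  p_5 = 72;  p_6 = -126;  p_7 = 342;  p_8 = -720;  p_9 = 1746;  p_{10} = -3906.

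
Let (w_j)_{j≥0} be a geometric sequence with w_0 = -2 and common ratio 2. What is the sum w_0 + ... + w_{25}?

-134217726

w_j = (-2)·2^(j-0).
S = (-2)·(2^26 - 1)/(2 - 1) = (-2)·(67108864 - 1)/(1) = -134217726.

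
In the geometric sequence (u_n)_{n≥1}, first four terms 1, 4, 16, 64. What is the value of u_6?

Common ratio r = 4.
u_n = 1·4^(n-1).
u_6 = 1·4^5 = 1024.

1024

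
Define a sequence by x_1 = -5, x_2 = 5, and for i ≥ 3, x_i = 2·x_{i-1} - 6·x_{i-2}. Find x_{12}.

-87520

x_3 = 40;  x_4 = 50;  x_5 = -140;  x_6 = -580;  x_7 = -320;  x_8 = 2840;  x_9 = 7600;  x_{10} = -1840;  x_{11} = -49280;  x_{12} = -87520.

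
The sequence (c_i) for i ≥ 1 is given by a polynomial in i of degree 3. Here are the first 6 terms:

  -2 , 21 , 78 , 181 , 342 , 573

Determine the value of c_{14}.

6381

1st diffs: 23, 57, 103, 161, 231.
2nd diffs: 34, 46, 58, 70.
3rd diffs: 12, 12, 12 (constant).
Newton forward-difference form: c_i = -2 + 23·C(i-1,1) + 34·C(i-1,2) + 12·C(i-1,3).
At i = 14: i-1 = 13, so c_{14} = -2 + 299 + 2652 + 3432 = 6381.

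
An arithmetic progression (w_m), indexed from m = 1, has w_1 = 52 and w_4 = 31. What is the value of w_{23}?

-102

Common difference d = (31 - 52) / (4 - 1) = -7.
w_m = 52 + (m - 1)·(-7).
w_{23} = 52 + 22·(-7) = -102.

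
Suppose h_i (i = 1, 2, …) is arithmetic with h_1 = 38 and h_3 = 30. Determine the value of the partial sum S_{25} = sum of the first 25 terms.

-250

Common difference d = (30 - 38) / (3 - 1) = -4.
h_i = 38 + (i - 1)·(-4).
h_{25} = -58; S = 25·(38 + (-58))/2 = -250.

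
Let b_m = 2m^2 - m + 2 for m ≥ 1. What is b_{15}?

437

b_{15} = 2·15^2 - 1·15 + 2 = 437.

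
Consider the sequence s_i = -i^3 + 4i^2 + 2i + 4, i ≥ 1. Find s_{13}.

-1491

s_{13} = -1·13^3 + 4·13^2 + 2·13 + 4 = -1491.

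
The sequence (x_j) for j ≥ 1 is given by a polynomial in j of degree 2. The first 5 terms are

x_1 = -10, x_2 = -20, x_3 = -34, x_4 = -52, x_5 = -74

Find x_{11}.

1st diffs: -10, -14, -18, -22.
2nd diffs: -4, -4, -4 (constant).
Newton forward-difference form: x_j = -10 + (-10)·C(j-1,1) + (-4)·C(j-1,2).
At j = 11: j-1 = 10, so x_{11} = -10 - 100 - 180 = -290.

-290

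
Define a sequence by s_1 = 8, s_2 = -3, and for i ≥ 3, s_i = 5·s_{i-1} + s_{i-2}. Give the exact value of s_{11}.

Compute successive terms:
s_3 = -7  s_4 = -38  s_5 = -197  s_6 = -1023  s_7 = -5312  s_8 = -27583  s_9 = -143227  s_{10} = -743718  s_{11} = -3861817.

-3861817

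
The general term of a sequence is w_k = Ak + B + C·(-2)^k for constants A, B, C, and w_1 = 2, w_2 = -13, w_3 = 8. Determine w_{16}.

Plug in k = 1, 2, 3: A + B - 2C = 2; 2A + B + 4C = -13; 3A + B - 8C = 8.
Subtracting the first from the second: A + 6C = -15.
Subtracting the second from the third: A - 12C = 21.
Solving: C = -2, A = -3, then B = 1.
Therefore w_{16} = -48 + 1 + (-2)·65536 = -131119.

-131119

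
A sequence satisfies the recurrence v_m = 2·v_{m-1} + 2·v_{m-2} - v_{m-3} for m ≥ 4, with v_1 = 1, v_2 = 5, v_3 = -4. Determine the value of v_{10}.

-919

Applying the relation repeatedly:
v_4 = 1, v_5 = -11, v_6 = -16, v_7 = -55, v_8 = -131, v_9 = -356, v_{10} = -919.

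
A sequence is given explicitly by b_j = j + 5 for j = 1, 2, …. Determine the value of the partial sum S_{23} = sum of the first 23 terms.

Over j = 1..23: Σj = 276.
Total = (1)·276 + (5)·23 = 391.

391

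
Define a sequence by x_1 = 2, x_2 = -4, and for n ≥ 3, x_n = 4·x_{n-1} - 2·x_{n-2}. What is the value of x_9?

Iterate the recurrence:
x_3 = -20;  x_4 = -72;  x_5 = -248;  x_6 = -848;  x_7 = -2896;  x_8 = -9888;  x_9 = -33760.

-33760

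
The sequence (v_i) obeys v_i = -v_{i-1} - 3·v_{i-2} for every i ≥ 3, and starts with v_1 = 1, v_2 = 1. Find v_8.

Step forward from the initial values:
v_3 = -4, v_4 = 1, v_5 = 11, v_6 = -14, v_7 = -19, v_8 = 61.

61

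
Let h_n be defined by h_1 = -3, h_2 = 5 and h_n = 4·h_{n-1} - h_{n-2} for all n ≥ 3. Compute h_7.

4527

h_3 = 23; h_4 = 87; h_5 = 325; h_6 = 1213; h_7 = 4527.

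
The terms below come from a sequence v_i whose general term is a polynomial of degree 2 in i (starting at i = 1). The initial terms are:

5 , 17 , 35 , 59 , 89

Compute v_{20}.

1259

1st diffs: 12, 18, 24, 30.
2nd diffs: 6, 6, 6 (constant).
So v_i = 3i^2 + 3i - 1.
Evaluating at i = 20 gives v_{20} = 1259.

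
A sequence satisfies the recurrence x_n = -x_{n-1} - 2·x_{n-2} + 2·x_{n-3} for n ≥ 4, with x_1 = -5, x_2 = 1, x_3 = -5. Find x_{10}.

-223

x_4 = -7; x_5 = 19; x_6 = -15; x_7 = -37; x_8 = 105; x_9 = -61; x_{10} = -223.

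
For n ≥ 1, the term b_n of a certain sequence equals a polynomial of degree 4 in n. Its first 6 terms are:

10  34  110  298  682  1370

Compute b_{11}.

1st diffs: 24, 76, 188, 384, 688.
2nd diffs: 52, 112, 196, 304.
3rd diffs: 60, 84, 108.
4th diffs: 24, 24 (constant).
Newton forward-difference form: b_n = 10 + 24·C(n-1,1) + 52·C(n-1,2) + 60·C(n-1,3) + 24·C(n-1,4).
At n = 11: n-1 = 10, so b_{11} = 10 + 240 + 2340 + 7200 + 5040 = 14830.

14830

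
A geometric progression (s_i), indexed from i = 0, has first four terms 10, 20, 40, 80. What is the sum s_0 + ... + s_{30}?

Common ratio r = 2.
s_i = 10·2^(i-0).
S = 10·(2^31 - 1)/(2 - 1) = 10·(2147483648 - 1)/(1) = 21474836470.

21474836470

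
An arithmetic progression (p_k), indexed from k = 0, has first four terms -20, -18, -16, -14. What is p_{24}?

28

Common difference d = 2.
p_k = -20 + (k - 0)·2.
p_{24} = -20 + 24·2 = 28.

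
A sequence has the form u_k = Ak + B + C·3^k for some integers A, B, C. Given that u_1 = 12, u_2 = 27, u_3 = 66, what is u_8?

Plug in k = 1, 2, 3: A + B + 3C = 12; 2A + B + 9C = 27; 3A + B + 27C = 66.
Subtracting the first from the second: A + 6C = 15.
Subtracting the second from the third: A + 18C = 39.
Solving: C = 2, A = 3, then B = 3.
Hence u_8 = 3·8 + 3 + 2·6561 = 13149.

13149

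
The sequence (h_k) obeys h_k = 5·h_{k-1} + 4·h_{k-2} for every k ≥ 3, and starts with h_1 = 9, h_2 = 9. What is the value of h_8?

468441

Compute successive terms:
h_3 = 81; h_4 = 441; h_5 = 2529; h_6 = 14409; h_7 = 82161; h_8 = 468441.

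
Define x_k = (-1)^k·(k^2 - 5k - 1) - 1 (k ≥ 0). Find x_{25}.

(-1)^25 = -1; k^2 - 5k - 1 at k=25 is 499; so x_{25} = -500.

-500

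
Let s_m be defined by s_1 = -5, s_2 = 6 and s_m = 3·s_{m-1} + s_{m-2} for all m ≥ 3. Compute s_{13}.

2096275

Applying the relation repeatedly:
s_3 = 13, s_4 = 45, s_5 = 148, …, s_{10} = 58185, s_{11} = 192172, s_{12} = 634701, s_{13} = 2096275.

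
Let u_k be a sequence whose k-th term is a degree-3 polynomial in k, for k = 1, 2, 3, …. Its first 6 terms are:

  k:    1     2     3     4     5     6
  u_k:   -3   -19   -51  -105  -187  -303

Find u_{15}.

-3867

1st diffs: -16, -32, -54, -82, -116.
2nd diffs: -16, -22, -28, -34.
3rd diffs: -6, -6, -6 (constant).
Newton forward-difference form: u_k = -3 + (-16)·C(k-1,1) + (-16)·C(k-1,2) + (-6)·C(k-1,3).
At k = 15: k-1 = 14, so u_{15} = -3 - 224 - 1456 - 2184 = -3867.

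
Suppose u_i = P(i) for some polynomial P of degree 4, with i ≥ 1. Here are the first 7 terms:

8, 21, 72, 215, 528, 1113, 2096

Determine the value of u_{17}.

1st diffs: 13, 51, 143, 313, 585, 983.
2nd diffs: 38, 92, 170, 272, 398.
3rd diffs: 54, 78, 102, 126.
4th diffs: 24, 24, 24 (constant).
So u_i = i^4 - i^3 + 5i + 3.
Evaluating at i = 17 gives u_{17} = 78696.

78696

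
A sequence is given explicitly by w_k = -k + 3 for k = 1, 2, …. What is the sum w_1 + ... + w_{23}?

Over k = 1..23: Σk = 276.
Total = (-1)·276 + (3)·23 = -207.

-207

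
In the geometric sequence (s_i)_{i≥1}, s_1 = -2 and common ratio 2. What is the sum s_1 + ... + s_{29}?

s_i = (-2)·2^(i-1).
S = (-2)·(2^29 - 1)/(2 - 1) = (-2)·(536870912 - 1)/(1) = -1073741822.

-1073741822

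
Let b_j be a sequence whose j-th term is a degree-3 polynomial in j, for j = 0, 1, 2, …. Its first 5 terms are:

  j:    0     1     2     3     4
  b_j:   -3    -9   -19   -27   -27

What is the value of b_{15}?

1st diffs: -6, -10, -8, 0.
2nd diffs: -4, 2, 8.
3rd diffs: 6, 6 (constant).
Newton forward-difference form: b_j = -3 + (-6)·C(j,1) + (-4)·C(j,2) + 6·C(j,3).
At j = 15: j = 15, so b_{15} = -3 - 90 - 420 + 2730 = 2217.

2217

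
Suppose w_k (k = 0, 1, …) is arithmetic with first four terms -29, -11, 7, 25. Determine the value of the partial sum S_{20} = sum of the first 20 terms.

Common difference d = 18.
w_k = -29 + (k - 0)·18.
w_{19} = 313; S = 20·(-29 + 313)/2 = 2840.

2840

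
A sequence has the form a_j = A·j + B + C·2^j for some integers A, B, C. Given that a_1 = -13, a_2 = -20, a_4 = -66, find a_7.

-511

The three given values yield: A + B + 2C = -13; 2A + B + 4C = -20; 4A + B + 16C = -66.
Subtracting the first from the second: A + 2C = -7.
Subtracting the second from the third: 2A + 12C = -46.
Solving: C = -4, A = 1, then B = -6.
So a_j = 1·j + (-6) + (-4)·2^j; at j=7 this is -511.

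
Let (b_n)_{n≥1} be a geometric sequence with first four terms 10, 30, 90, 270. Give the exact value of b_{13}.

Common ratio r = 3.
b_n = 10·3^(n-1).
b_{13} = 10·3^12 = 5314410.

5314410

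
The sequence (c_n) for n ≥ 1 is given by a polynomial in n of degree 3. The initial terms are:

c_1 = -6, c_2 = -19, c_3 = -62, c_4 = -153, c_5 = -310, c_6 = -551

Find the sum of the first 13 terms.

-22542

1st diffs: -13, -43, -91, -157, -241.
2nd diffs: -30, -48, -66, -84.
3rd diffs: -18, -18, -18 (constant).
Newton forward-difference form: c_n = -6 + (-13)·C(n-1,1) + (-30)·C(n-1,2) + (-18)·C(n-1,3).
Continuing: …, -894, -1357, -1958, -2715, …, c_{13} = -6102.
Summing n = 1..13 (13 terms) gives -22542.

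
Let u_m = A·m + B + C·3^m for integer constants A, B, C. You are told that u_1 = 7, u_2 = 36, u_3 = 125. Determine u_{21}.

52301765987

Write the equations: A + B + 3C = 7; 2A + B + 9C = 36; 3A + B + 27C = 125.
Subtracting the first from the second: A + 6C = 29.
Subtracting the second from the third: A + 18C = 89.
Solving: C = 5, A = -1, then B = -7.
So u_m = -1·m + (-7) + 5·3^m; at m=21 this is 52301765987.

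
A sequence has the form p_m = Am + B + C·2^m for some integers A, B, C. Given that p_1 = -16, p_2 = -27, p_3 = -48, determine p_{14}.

At m = 1, 2, 3: A + B + 2C = -16; 2A + B + 4C = -27; 3A + B + 8C = -48.
Subtracting the first from the second: A + 2C = -11.
Subtracting the second from the third: A + 4C = -21.
Solving: C = -5, A = -1, then B = -5.
Hence p_{14} = -1·14 + (-5) + (-5)·16384 = -81939.

-81939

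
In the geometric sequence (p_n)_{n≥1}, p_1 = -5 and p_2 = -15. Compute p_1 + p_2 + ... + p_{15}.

Common ratio r = 3.
p_n = (-5)·3^(n-1).
S = (-5)·(3^15 - 1)/(3 - 1) = (-5)·(14348907 - 1)/(2) = -35872265.

-35872265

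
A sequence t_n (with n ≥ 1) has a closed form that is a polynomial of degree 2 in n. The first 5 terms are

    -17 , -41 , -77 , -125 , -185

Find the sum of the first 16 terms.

-9872

1st diffs: -24, -36, -48, -60.
2nd diffs: -12, -12, -12 (constant).
Newton forward-difference form: t_n = -17 + (-24)·C(n-1,1) + (-12)·C(n-1,2).
Continuing: …, -257, -341, -437, -545, …, t_{16} = -1637.
Summing n = 1..16 (16 terms) gives -9872.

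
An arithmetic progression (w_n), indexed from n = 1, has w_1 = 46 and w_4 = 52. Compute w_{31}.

106

Common difference d = (52 - 46) / (4 - 1) = 2.
w_n = 46 + (n - 1)·2.
w_{31} = 46 + 30·2 = 106.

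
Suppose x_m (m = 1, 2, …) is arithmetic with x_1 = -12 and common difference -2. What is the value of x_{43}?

x_m = -12 + (m - 1)·(-2).
x_{43} = -12 + 42·(-2) = -96.

-96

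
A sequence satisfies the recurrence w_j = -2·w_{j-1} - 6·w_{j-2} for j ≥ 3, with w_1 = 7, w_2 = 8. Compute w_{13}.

Compute successive terms:
w_3 = -58, w_4 = 68, w_5 = 212, …, w_{10} = -3712, w_{11} = 72032, w_{12} = -121792, w_{13} = -188608.

-188608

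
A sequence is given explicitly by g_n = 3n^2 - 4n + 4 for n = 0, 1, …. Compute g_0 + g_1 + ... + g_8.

Over n = 0..8: Σn = 36, Σn² = 204.
Total = (3)·204 + (-4)·36 + (4)·9 = 504.

504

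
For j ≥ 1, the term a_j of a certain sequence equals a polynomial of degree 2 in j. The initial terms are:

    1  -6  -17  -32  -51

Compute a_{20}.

1st diffs: -7, -11, -15, -19.
2nd diffs: -4, -4, -4 (constant).
Newton forward-difference form: a_j = 1 + (-7)·C(j-1,1) + (-4)·C(j-1,2).
At j = 20: j-1 = 19, so a_{20} = 1 - 133 - 684 = -816.

-816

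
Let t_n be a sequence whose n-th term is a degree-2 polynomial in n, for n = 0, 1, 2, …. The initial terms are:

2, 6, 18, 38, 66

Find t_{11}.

1st diffs: 4, 12, 20, 28.
2nd diffs: 8, 8, 8 (constant).
Newton forward-difference form: t_n = 2 + 4·C(n,1) + 8·C(n,2).
At n = 11: n = 11, so t_{11} = 2 + 44 + 440 = 486.

486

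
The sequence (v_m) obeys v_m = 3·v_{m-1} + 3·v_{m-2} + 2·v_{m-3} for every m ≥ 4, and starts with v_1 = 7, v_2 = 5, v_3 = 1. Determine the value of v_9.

25321

Iterate the recurrence:
v_4 = 32  v_5 = 109  v_6 = 425  v_7 = 1666  v_8 = 6491  v_9 = 25321.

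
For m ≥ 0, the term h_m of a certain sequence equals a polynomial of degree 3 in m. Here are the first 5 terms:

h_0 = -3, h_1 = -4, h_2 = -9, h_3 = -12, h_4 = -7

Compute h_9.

1st diffs: -1, -5, -3, 5.
2nd diffs: -4, 2, 8.
3rd diffs: 6, 6 (constant).
So h_m = m^3 - 5m^2 + 3m - 3.
Evaluating at m = 9 gives h_9 = 348.

348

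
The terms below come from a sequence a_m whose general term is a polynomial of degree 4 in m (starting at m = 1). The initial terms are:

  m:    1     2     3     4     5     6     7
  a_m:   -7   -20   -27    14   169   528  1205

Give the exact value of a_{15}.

1st diffs: -13, -7, 41, 155, 359, 677.
2nd diffs: 6, 48, 114, 204, 318.
3rd diffs: 42, 66, 90, 114.
4th diffs: 24, 24, 24 (constant).
So a_m = m^4 - 3m^3 - 4m^2 + 5m - 6.
Evaluating at m = 15 gives a_{15} = 39669.

39669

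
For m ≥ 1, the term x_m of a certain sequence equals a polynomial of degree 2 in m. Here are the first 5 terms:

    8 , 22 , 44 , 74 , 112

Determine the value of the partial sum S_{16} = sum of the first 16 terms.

1st diffs: 14, 22, 30, 38.
2nd diffs: 8, 8, 8 (constant).
So x_m = 4m^2 + 2m + 2.
Continuing: …, 158, 212, 274, 344, …, x_{16} = 1058.
Summing m = 1..16 (16 terms) gives 6288.

6288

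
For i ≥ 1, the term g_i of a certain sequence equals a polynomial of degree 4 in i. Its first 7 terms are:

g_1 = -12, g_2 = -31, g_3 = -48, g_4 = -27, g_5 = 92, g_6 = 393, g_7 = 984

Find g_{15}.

1st diffs: -19, -17, 21, 119, 301, 591.
2nd diffs: 2, 38, 98, 182, 290.
3rd diffs: 36, 60, 84, 108.
4th diffs: 24, 24, 24 (constant).
So g_i = i^4 - 4i^3 - 6i - 3.
Evaluating at i = 15 gives g_{15} = 37032.

37032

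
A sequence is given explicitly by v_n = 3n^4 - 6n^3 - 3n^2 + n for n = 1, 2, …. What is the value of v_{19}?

348745

v_{19} = 3·19^4 - 6·19^3 - 3·19^2 + 1·19 = 348745.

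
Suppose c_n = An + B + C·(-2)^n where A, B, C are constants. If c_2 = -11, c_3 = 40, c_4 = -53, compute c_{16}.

Plug in n = 2, 3, 4: 2A + B + 4C = -11; 3A + B - 8C = 40; 4A + B + 16C = -53.
Subtracting the first from the second: A - 12C = 51.
Subtracting the second from the third: A + 24C = -93.
Solving: C = -4, A = 3, then B = -1.
Hence c_{16} = 3·16 + (-1) + (-4)·65536 = -262097.

-262097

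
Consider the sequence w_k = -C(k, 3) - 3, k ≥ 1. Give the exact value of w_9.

-87

C(9, 3) = 84, so w_9 = -87.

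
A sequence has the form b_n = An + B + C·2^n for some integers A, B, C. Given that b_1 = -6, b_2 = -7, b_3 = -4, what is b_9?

The three given values yield: A + B + 2C = -6; 2A + B + 4C = -7; 3A + B + 8C = -4.
Subtracting the first from the second: A + 2C = -1.
Subtracting the second from the third: A + 4C = 3.
Solving: C = 2, A = -5, then B = -5.
So b_n = -5·n + (-5) + 2·2^n; at n=9 this is 974.

974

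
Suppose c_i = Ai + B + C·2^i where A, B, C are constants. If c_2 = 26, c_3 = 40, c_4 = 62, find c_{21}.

4194436

At i = 2, 3, 4: 2A + B + 4C = 26; 3A + B + 8C = 40; 4A + B + 16C = 62.
Subtracting the first from the second: A + 4C = 14.
Subtracting the second from the third: A + 8C = 22.
Solving: C = 2, A = 6, then B = 6.
Hence c_{21} = 6·21 + 6 + 2·2097152 = 4194436.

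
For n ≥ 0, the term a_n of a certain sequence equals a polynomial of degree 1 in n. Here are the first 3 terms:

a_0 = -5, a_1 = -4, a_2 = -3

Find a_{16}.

1st diffs: 1, 1 (constant).
So a_n = n - 5.
Evaluating at n = 16 gives a_{16} = 11.

11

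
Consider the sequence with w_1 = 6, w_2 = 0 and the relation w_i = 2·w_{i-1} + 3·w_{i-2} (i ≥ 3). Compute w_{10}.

29520

Compute successive terms:
w_3 = 18  w_4 = 36  w_5 = 126  w_6 = 360  w_7 = 1098  w_8 = 3276  w_9 = 9846  w_{10} = 29520.
(Characteristic roots are 3 and -1.)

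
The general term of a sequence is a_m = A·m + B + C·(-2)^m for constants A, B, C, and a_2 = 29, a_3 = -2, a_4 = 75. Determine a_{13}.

Write the equations: 2A + B + 4C = 29; 3A + B - 8C = -2; 4A + B + 16C = 75.
Subtracting the first from the second: A - 12C = -31.
Subtracting the second from the third: A + 24C = 77.
Solving: C = 3, A = 5, then B = 7.
Therefore a_{13} = 65 + 7 + 3·(-8192) = -24504.

-24504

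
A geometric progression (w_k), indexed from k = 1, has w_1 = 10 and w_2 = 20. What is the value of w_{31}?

Common ratio r = 2.
w_k = 10·2^(k-1).
w_{31} = 10·2^30 = 10737418240.

10737418240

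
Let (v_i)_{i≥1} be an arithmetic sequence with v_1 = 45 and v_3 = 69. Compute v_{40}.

Common difference d = (69 - 45) / (3 - 1) = 12.
v_i = 45 + (i - 1)·12.
v_{40} = 45 + 39·12 = 513.

513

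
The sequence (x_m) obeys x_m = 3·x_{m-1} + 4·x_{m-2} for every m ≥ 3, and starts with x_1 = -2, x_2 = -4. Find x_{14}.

Applying the relation repeatedly:
x_3 = -20;  x_4 = -76;  x_5 = -308;  …;  x_{11} = -1258292;  x_{12} = -5033164;  x_{13} = -20132660;  x_{14} = -80530636.
(Characteristic roots are 4 and -1.)

-80530636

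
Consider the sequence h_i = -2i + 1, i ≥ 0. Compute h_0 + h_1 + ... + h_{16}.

Over i = 0..16: Σi = 136.
Total = (-2)·136 + (1)·17 = -255.

-255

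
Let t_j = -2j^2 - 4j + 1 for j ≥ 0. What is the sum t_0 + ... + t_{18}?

-4883

Over j = 0..18: Σj = 171, Σj² = 2109.
Total = (-2)·2109 + (-4)·171 + (1)·19 = -4883.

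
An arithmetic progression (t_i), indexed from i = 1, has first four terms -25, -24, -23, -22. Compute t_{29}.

3

Common difference d = 1.
t_i = -25 + (i - 1)·1.
t_{29} = -25 + 28·1 = 3.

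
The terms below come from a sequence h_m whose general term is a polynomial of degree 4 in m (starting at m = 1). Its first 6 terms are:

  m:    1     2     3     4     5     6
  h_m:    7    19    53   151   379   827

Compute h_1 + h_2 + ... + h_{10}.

1st diffs: 12, 34, 98, 228, 448.
2nd diffs: 22, 64, 130, 220.
3rd diffs: 42, 66, 90.
4th diffs: 24, 24 (constant).
Newton forward-difference form: h_m = 7 + 12·C(m-1,1) + 22·C(m-1,2) + 42·C(m-1,3) + 24·C(m-1,4).
Continuing: 1609, 2863, 4751, 7459.
Summing m = 1..10 (10 terms) gives 18118.

18118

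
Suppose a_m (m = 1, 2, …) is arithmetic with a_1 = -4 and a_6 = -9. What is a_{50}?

-53

Common difference d = (-9 - (-4)) / (6 - 1) = -1.
a_m = -4 + (m - 1)·(-1).
a_{50} = -4 + 49·(-1) = -53.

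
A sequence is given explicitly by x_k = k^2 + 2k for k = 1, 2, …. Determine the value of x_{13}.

x_{13} = 1·13^2 + 2·13 = 195.

195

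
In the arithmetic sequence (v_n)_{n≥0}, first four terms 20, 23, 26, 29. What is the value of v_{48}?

164

Common difference d = 3.
v_n = 20 + (n - 0)·3.
v_{48} = 20 + 48·3 = 164.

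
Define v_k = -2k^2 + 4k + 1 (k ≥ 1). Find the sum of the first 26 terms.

-10972

Over k = 1..26: Σk = 351, Σk² = 6201.
Total = (-2)·6201 + (4)·351 + (1)·26 = -10972.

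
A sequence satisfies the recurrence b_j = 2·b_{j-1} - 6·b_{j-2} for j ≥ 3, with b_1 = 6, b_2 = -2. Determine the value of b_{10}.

Applying the relation repeatedly:
b_3 = -40;  b_4 = -68;  b_5 = 104;  b_6 = 616;  b_7 = 608;  b_8 = -2480;  b_9 = -8608;  b_{10} = -2336.

-2336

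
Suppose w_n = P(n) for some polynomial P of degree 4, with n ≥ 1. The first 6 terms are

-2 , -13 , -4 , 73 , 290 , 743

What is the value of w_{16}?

56533

1st diffs: -11, 9, 77, 217, 453.
2nd diffs: 20, 68, 140, 236.
3rd diffs: 48, 72, 96.
4th diffs: 24, 24 (constant).
Newton forward-difference form: w_n = -2 + (-11)·C(n-1,1) + 20·C(n-1,2) + 48·C(n-1,3) + 24·C(n-1,4).
At n = 16: n-1 = 15, so w_{16} = -2 - 165 + 2100 + 21840 + 32760 = 56533.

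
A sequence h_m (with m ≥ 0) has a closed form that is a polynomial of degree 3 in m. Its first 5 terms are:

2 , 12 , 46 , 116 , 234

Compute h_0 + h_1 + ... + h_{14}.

28380

1st diffs: 10, 34, 70, 118.
2nd diffs: 24, 36, 48.
3rd diffs: 12, 12 (constant).
Newton forward-difference form: h_m = 2 + 10·C(m,1) + 24·C(m,2) + 12·C(m,3).
Continuing: …, 412, 662, 996, 1426, …, h_{14} = 6694.
Summing m = 0..14 (15 terms) gives 28380.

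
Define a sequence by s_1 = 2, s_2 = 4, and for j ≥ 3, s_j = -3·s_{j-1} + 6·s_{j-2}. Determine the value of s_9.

-29160

Iterate the recurrence:
s_3 = 0  s_4 = 24  s_5 = -72  s_6 = 360  s_7 = -1512  s_8 = 6696  s_9 = -29160.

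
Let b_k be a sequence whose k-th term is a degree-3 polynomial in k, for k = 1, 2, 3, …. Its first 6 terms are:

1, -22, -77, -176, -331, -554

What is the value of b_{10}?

-2366

1st diffs: -23, -55, -99, -155, -223.
2nd diffs: -32, -44, -56, -68.
3rd diffs: -12, -12, -12 (constant).
Newton forward-difference form: b_k = 1 + (-23)·C(k-1,1) + (-32)·C(k-1,2) + (-12)·C(k-1,3).
At k = 10: k-1 = 9, so b_{10} = 1 - 207 - 1152 - 1008 = -2366.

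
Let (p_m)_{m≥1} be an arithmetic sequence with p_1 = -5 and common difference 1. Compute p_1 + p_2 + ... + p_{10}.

-5

p_m = -5 + (m - 1)·1.
p_{10} = 4; S = 10·(-5 + 4)/2 = -5.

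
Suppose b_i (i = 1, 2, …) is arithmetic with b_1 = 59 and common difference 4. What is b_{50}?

b_i = 59 + (i - 1)·4.
b_{50} = 59 + 49·4 = 255.

255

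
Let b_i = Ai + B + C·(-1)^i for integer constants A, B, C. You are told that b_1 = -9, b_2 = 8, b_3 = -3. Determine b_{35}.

93

At i = 1, 2, 3: A + B - C = -9; 2A + B + C = 8; 3A + B - C = -3.
Subtracting the first from the second: A + 2C = 17.
Subtracting the second from the third: A - 2C = -11.
Solving: C = 7, A = 3, then B = -5.
Hence b_{35} = 3·35 + (-5) + 7·(-1) = 93.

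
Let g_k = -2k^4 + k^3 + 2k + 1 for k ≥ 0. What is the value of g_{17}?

g_{17} = -2·17^4 + 1·17^3 + 2·17 + 1 = -162094.

-162094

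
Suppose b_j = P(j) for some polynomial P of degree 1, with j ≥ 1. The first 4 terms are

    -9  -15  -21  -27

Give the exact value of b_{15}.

-93

1st diffs: -6, -6, -6 (constant).
So b_j = -6j - 3.
Evaluating at j = 15 gives b_{15} = -93.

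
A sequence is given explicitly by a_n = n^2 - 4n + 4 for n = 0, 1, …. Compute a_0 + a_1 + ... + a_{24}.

3800

Over n = 0..24: Σn = 300, Σn² = 4900.
Total = (1)·4900 + (-4)·300 + (4)·25 = 3800.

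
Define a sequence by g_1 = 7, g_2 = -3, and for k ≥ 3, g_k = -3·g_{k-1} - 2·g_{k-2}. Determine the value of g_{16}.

131061

Iterate the recurrence:
g_3 = -5  g_4 = 21  g_5 = -53  …  g_{13} = -16373  g_{14} = 32757  g_{15} = -65525  g_{16} = 131061.
(Characteristic roots are -1 and -2.)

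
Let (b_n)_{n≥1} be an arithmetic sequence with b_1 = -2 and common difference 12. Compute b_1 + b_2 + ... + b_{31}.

b_n = -2 + (n - 1)·12.
b_{31} = 358; S = 31·(-2 + 358)/2 = 5518.

5518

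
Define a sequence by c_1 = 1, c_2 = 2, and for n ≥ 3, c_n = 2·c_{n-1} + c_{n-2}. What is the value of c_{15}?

Step forward from the initial values:
c_3 = 5  c_4 = 12  c_5 = 29  …  c_{12} = 13860  c_{13} = 33461  c_{14} = 80782  c_{15} = 195025.

195025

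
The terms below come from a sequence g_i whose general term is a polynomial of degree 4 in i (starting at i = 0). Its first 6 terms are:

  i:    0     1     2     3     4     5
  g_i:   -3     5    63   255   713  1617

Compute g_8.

1st diffs: 8, 58, 192, 458, 904.
2nd diffs: 50, 134, 266, 446.
3rd diffs: 84, 132, 180.
4th diffs: 48, 48 (constant).
Newton forward-difference form: g_i = -3 + 8·C(i,1) + 50·C(i,2) + 84·C(i,3) + 48·C(i,4).
At i = 8: i = 8, so g_8 = -3 + 64 + 1400 + 4704 + 3360 = 9525.

9525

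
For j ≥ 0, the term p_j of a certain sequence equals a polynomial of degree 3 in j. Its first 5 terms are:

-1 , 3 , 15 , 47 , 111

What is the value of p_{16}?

7743

1st diffs: 4, 12, 32, 64.
2nd diffs: 8, 20, 32.
3rd diffs: 12, 12 (constant).
Newton forward-difference form: p_j = -1 + 4·C(j,1) + 8·C(j,2) + 12·C(j,3).
At j = 16: j = 16, so p_{16} = -1 + 64 + 960 + 6720 = 7743.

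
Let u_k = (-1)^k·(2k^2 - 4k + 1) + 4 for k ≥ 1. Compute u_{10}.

165

(-1)^10 = 1; 2k^2 - 4k + 1 at k=10 is 161; so u_{10} = 165.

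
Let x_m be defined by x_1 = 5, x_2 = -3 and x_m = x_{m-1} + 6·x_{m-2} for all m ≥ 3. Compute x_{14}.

2202561

x_3 = 27;  x_4 = 9;  x_5 = 171;  …;  x_{11} = 86355;  x_{12} = 240633;  x_{13} = 758763;  x_{14} = 2202561.
(Characteristic roots are 3 and -2.)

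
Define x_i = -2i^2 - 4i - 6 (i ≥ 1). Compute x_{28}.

-1686

x_{28} = -2·28^2 - 4·28 - 6 = -1686.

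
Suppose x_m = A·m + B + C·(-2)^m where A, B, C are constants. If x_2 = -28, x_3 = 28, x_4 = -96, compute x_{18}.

Write the equations: 2A + B + 4C = -28; 3A + B - 8C = 28; 4A + B + 16C = -96.
Subtracting the first from the second: A - 12C = 56.
Subtracting the second from the third: A + 24C = -124.
Solving: C = -5, A = -4, then B = 0.
Hence x_{18} = -4·18 + 0 + (-5)·262144 = -1310792.

-1310792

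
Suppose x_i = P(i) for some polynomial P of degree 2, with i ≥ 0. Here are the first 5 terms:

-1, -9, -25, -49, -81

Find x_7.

-225

1st diffs: -8, -16, -24, -32.
2nd diffs: -8, -8, -8 (constant).
So x_i = -4i^2 - 4i - 1.
Evaluating at i = 7 gives x_7 = -225.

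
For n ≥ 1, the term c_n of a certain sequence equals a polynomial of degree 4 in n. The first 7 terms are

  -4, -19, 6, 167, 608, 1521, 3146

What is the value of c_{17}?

145676

1st diffs: -15, 25, 161, 441, 913, 1625.
2nd diffs: 40, 136, 280, 472, 712.
3rd diffs: 96, 144, 192, 240.
4th diffs: 48, 48, 48 (constant).
So c_n = 2n^4 - 4n^3 - 6n^2 + n + 3.
Evaluating at n = 17 gives c_{17} = 145676.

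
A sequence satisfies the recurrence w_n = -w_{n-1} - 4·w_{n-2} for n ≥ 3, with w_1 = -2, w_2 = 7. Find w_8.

Step forward from the initial values:
w_3 = 1, w_4 = -29, w_5 = 25, w_6 = 91, w_7 = -191, w_8 = -173.

-173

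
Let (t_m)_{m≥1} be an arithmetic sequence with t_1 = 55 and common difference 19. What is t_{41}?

815

t_m = 55 + (m - 1)·19.
t_{41} = 55 + 40·19 = 815.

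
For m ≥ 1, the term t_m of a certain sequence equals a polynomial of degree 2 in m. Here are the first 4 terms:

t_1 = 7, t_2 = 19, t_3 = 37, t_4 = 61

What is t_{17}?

919

1st diffs: 12, 18, 24.
2nd diffs: 6, 6 (constant).
Newton forward-difference form: t_m = 7 + 12·C(m-1,1) + 6·C(m-1,2).
At m = 17: m-1 = 16, so t_{17} = 7 + 192 + 720 = 919.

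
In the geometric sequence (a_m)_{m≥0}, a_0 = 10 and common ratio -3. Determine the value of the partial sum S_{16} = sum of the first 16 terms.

a_m = 10·(-3)^(m-0).
S = 10·((-3)^16 - 1)/(-3 - 1) = 10·(43046721 - 1)/(-4) = -107616800.

-107616800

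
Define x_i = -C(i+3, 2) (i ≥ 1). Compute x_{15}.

C(18, 2) = 153, so x_{15} = -153.

-153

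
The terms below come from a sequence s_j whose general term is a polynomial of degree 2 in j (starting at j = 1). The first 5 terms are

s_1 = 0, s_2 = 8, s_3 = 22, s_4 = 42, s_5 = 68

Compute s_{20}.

1st diffs: 8, 14, 20, 26.
2nd diffs: 6, 6, 6 (constant).
So s_j = 3j^2 - j - 2.
Evaluating at j = 20 gives s_{20} = 1178.

1178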